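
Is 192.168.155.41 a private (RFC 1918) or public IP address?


RFC 1918 private ranges:
  10.0.0.0/8 (10.0.0.0 - 10.255.255.255)
  172.16.0.0/12 (172.16.0.0 - 172.31.255.255)
  192.168.0.0/16 (192.168.0.0 - 192.168.255.255)
Private (in 192.168.0.0/16)


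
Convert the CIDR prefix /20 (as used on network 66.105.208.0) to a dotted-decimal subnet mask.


/20 means 20 network bits, 12 host bits
Binary: 11111111111111111111000000000000
Mask: 255.255.240.0


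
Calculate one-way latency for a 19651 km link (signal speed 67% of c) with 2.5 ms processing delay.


Speed = 0.67 * 3e5 km/s = 201000 km/s
Propagation delay = 19651 / 201000 = 0.0978 s = 97.7662 ms
Processing delay = 2.5 ms
Total one-way latency = 100.2662 ms


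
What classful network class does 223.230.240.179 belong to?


First octet: 223
Binary: 11011111
110xxxxx -> Class C (192-223)
Class C, default mask 255.255.255.0 (/24)


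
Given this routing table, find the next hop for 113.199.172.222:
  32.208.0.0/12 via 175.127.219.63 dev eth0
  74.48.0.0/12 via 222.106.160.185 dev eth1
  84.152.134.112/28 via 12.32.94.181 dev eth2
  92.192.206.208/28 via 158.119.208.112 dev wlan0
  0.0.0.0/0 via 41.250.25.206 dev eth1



Longest prefix match for 113.199.172.222:
  /12 32.208.0.0: no
  /12 74.48.0.0: no
  /28 84.152.134.112: no
  /28 92.192.206.208: no
  /0 0.0.0.0: MATCH
Selected: next-hop 41.250.25.206 via eth1 (matched /0)


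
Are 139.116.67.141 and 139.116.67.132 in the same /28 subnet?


Mask: 255.255.255.240
139.116.67.141 AND mask = 139.116.67.128
139.116.67.132 AND mask = 139.116.67.128
Yes, same subnet (139.116.67.128)


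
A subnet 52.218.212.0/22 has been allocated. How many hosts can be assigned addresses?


Host bits = 32 - 22 = 10
Total addresses = 2^10 = 1024
Usable = total - 2 (network and broadcast)
Usable hosts: 1022


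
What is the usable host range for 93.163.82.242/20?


Network: 93.163.80.0
Broadcast: 93.163.95.255
First usable = network + 1
Last usable = broadcast - 1
Range: 93.163.80.1 to 93.163.95.254


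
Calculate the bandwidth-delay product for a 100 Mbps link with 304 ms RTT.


BDP = bandwidth * RTT
= 100 Mbps * 304 ms
= 100 * 1e6 * 304 / 1000 bits
= 30400000 bits
= 3800000 bytes
= 3710.9375 KB
BDP = 30400000 bits (3800000 bytes)


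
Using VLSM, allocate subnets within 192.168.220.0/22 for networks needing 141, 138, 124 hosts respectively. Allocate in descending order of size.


141 hosts -> /24 (254 usable): 192.168.220.0/24
138 hosts -> /24 (254 usable): 192.168.221.0/24
124 hosts -> /25 (126 usable): 192.168.222.0/25
Allocation: 192.168.220.0/24 (141 hosts, 254 usable); 192.168.221.0/24 (138 hosts, 254 usable); 192.168.222.0/25 (124 hosts, 126 usable)


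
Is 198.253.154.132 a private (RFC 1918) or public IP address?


RFC 1918 private ranges:
  10.0.0.0/8 (10.0.0.0 - 10.255.255.255)
  172.16.0.0/12 (172.16.0.0 - 172.31.255.255)
  192.168.0.0/16 (192.168.0.0 - 192.168.255.255)
Public (not in any RFC 1918 range)


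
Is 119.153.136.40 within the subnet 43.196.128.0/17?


Subnet network: 43.196.128.0
Test IP AND mask: 119.153.128.0
No, 119.153.136.40 is not in 43.196.128.0/17


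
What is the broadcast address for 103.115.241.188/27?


Network: 103.115.241.160/27
Host bits = 5
Set all host bits to 1:
Broadcast: 103.115.241.191


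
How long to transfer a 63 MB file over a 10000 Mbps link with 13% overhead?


Effective throughput = 10000 * (1 - 13/100) = 8700 Mbps
File size in Mb = 63 * 8 = 504 Mb
Time = 504 / 8700
Time = 0.0579 seconds


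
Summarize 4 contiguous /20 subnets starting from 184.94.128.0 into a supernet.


Original prefix: /20
Number of subnets: 4 = 2^2
New prefix = 20 - 2 = 18
Supernet: 184.94.128.0/18


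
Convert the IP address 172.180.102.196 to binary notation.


172 = 10101100
180 = 10110100
102 = 01100110
196 = 11000100
Binary: 10101100.10110100.01100110.11000100


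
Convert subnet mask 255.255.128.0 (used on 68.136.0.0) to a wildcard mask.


Subnet mask: 255.255.128.0
Wildcard = 255.255.255.255 - subnet mask
255 - 255 = 0
255 - 255 = 0
255 - 128 = 127
255 - 0 = 255
Wildcard: 0.0.127.255


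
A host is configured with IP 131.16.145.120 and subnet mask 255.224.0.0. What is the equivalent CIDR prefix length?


Binary: 11111111.11100000.00000000.00000000
Count leading 1s
Prefix: /11


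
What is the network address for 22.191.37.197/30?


IP:   00010110.10111111.00100101.11000101
Mask: 11111111.11111111.11111111.11111100
AND operation:
Net:  00010110.10111111.00100101.11000100
Network: 22.191.37.196/30


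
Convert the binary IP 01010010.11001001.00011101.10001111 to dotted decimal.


01010010 = 82
11001001 = 201
00011101 = 29
10001111 = 143
IP: 82.201.29.143


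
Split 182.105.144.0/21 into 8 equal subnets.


New prefix = 21 + 3 = 24
Each subnet has 256 addresses
  182.105.144.0/24
  182.105.145.0/24
  182.105.146.0/24
  182.105.147.0/24
  182.105.148.0/24
  182.105.149.0/24
  182.105.150.0/24
  182.105.151.0/24
Subnets: 182.105.144.0/24, 182.105.145.0/24, 182.105.146.0/24, 182.105.147.0/24, 182.105.148.0/24, 182.105.149.0/24, 182.105.150.0/24, 182.105.151.0/24


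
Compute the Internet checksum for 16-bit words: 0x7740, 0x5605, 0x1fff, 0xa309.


Sum all words (with carry folding):
+ 0x7740 = 0x7740
+ 0x5605 = 0xcd45
+ 0x1fff = 0xed44
+ 0xa309 = 0x904e
One's complement: ~0x904e
Checksum = 0x6fb1


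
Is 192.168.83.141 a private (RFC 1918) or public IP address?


RFC 1918 private ranges:
  10.0.0.0/8 (10.0.0.0 - 10.255.255.255)
  172.16.0.0/12 (172.16.0.0 - 172.31.255.255)
  192.168.0.0/16 (192.168.0.0 - 192.168.255.255)
Private (in 192.168.0.0/16)


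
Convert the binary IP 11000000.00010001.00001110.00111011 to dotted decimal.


11000000 = 192
00010001 = 17
00001110 = 14
00111011 = 59
IP: 192.17.14.59


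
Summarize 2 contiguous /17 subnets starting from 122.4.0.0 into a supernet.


Original prefix: /17
Number of subnets: 2 = 2^1
New prefix = 17 - 1 = 16
Supernet: 122.4.0.0/16


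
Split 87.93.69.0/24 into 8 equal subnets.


New prefix = 24 + 3 = 27
Each subnet has 32 addresses
  87.93.69.0/27
  87.93.69.32/27
  87.93.69.64/27
  87.93.69.96/27
  87.93.69.128/27
  87.93.69.160/27
  87.93.69.192/27
  87.93.69.224/27
Subnets: 87.93.69.0/27, 87.93.69.32/27, 87.93.69.64/27, 87.93.69.96/27, 87.93.69.128/27, 87.93.69.160/27, 87.93.69.192/27, 87.93.69.224/27


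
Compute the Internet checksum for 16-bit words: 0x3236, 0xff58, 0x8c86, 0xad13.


Sum all words (with carry folding):
+ 0x3236 = 0x3236
+ 0xff58 = 0x318f
+ 0x8c86 = 0xbe15
+ 0xad13 = 0x6b29
One's complement: ~0x6b29
Checksum = 0x94d6


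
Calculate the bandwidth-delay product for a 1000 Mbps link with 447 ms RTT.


BDP = bandwidth * RTT
= 1000 Mbps * 447 ms
= 1000 * 1e6 * 447 / 1000 bits
= 447000000 bits
= 55875000 bytes
= 54565.4297 KB
BDP = 447000000 bits (55875000 bytes)


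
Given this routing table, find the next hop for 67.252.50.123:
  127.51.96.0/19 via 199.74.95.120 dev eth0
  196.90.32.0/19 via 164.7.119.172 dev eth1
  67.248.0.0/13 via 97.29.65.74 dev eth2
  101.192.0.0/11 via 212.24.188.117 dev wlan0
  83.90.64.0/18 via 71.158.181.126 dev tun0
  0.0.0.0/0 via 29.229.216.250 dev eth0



Longest prefix match for 67.252.50.123:
  /19 127.51.96.0: no
  /19 196.90.32.0: no
  /13 67.248.0.0: MATCH
  /11 101.192.0.0: no
  /18 83.90.64.0: no
  /0 0.0.0.0: MATCH
Selected: next-hop 97.29.65.74 via eth2 (matched /13)


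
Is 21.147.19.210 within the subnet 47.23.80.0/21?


Subnet network: 47.23.80.0
Test IP AND mask: 21.147.16.0
No, 21.147.19.210 is not in 47.23.80.0/21


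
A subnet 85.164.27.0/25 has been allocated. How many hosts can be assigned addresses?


Host bits = 32 - 25 = 7
Total addresses = 2^7 = 128
Usable = total - 2 (network and broadcast)
Usable hosts: 126


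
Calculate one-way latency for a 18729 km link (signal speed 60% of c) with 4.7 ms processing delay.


Speed = 0.6 * 3e5 km/s = 180000 km/s
Propagation delay = 18729 / 180000 = 0.1041 s = 104.05 ms
Processing delay = 4.7 ms
Total one-way latency = 108.75 ms


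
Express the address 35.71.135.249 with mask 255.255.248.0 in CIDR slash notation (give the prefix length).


Binary: 11111111.11111111.11111000.00000000
Count leading 1s
Prefix: /21


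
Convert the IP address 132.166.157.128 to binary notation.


132 = 10000100
166 = 10100110
157 = 10011101
128 = 10000000
Binary: 10000100.10100110.10011101.10000000


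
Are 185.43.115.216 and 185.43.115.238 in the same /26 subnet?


Mask: 255.255.255.192
185.43.115.216 AND mask = 185.43.115.192
185.43.115.238 AND mask = 185.43.115.192
Yes, same subnet (185.43.115.192)


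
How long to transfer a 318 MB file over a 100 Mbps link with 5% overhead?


Effective throughput = 100 * (1 - 5/100) = 95 Mbps
File size in Mb = 318 * 8 = 2544 Mb
Time = 2544 / 95
Time = 26.7789 seconds


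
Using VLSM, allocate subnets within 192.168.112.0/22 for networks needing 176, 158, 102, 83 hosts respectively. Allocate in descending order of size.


176 hosts -> /24 (254 usable): 192.168.112.0/24
158 hosts -> /24 (254 usable): 192.168.113.0/24
102 hosts -> /25 (126 usable): 192.168.114.0/25
83 hosts -> /25 (126 usable): 192.168.114.128/25
Allocation: 192.168.112.0/24 (176 hosts, 254 usable); 192.168.113.0/24 (158 hosts, 254 usable); 192.168.114.0/25 (102 hosts, 126 usable); 192.168.114.128/25 (83 hosts, 126 usable)


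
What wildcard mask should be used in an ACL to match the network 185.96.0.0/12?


Subnet mask: 255.240.0.0
Wildcard = 255.255.255.255 - subnet mask
255 - 255 = 0
255 - 240 = 15
255 - 0 = 255
255 - 0 = 255
Wildcard: 0.15.255.255


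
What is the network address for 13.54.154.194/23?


IP:   00001101.00110110.10011010.11000010
Mask: 11111111.11111111.11111110.00000000
AND operation:
Net:  00001101.00110110.10011010.00000000
Network: 13.54.154.0/23


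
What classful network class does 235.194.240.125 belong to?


First octet: 235
Binary: 11101011
1110xxxx -> Class D (224-239)
Class D (multicast), default mask N/A


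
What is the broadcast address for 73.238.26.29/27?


Network: 73.238.26.0/27
Host bits = 5
Set all host bits to 1:
Broadcast: 73.238.26.31


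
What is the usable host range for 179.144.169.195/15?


Network: 179.144.0.0
Broadcast: 179.145.255.255
First usable = network + 1
Last usable = broadcast - 1
Range: 179.144.0.1 to 179.145.255.254


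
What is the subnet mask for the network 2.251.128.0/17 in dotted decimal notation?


/17 means 17 network bits, 15 host bits
Binary: 11111111111111111000000000000000
Mask: 255.255.128.0


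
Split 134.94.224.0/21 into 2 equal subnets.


New prefix = 21 + 1 = 22
Each subnet has 1024 addresses
  134.94.224.0/22
  134.94.228.0/22
Subnets: 134.94.224.0/22, 134.94.228.0/22


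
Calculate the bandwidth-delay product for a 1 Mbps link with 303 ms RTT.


BDP = bandwidth * RTT
= 1 Mbps * 303 ms
= 1 * 1e6 * 303 / 1000 bits
= 303000 bits
= 37875 bytes
= 36.9873 KB
BDP = 303000 bits (37875 bytes)


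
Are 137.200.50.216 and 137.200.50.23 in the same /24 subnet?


Mask: 255.255.255.0
137.200.50.216 AND mask = 137.200.50.0
137.200.50.23 AND mask = 137.200.50.0
Yes, same subnet (137.200.50.0)


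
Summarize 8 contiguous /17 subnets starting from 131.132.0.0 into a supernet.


Original prefix: /17
Number of subnets: 8 = 2^3
New prefix = 17 - 3 = 14
Supernet: 131.132.0.0/14


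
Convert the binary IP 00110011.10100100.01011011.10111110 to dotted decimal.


00110011 = 51
10100100 = 164
01011011 = 91
10111110 = 190
IP: 51.164.91.190


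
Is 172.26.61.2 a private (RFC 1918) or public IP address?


RFC 1918 private ranges:
  10.0.0.0/8 (10.0.0.0 - 10.255.255.255)
  172.16.0.0/12 (172.16.0.0 - 172.31.255.255)
  192.168.0.0/16 (192.168.0.0 - 192.168.255.255)
Private (in 172.16.0.0/12)


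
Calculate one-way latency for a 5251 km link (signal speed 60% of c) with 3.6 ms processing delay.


Speed = 0.6 * 3e5 km/s = 180000 km/s
Propagation delay = 5251 / 180000 = 0.0292 s = 29.1722 ms
Processing delay = 3.6 ms
Total one-way latency = 32.7722 ms


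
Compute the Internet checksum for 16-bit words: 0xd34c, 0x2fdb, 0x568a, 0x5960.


Sum all words (with carry folding):
+ 0xd34c = 0xd34c
+ 0x2fdb = 0x0328
+ 0x568a = 0x59b2
+ 0x5960 = 0xb312
One's complement: ~0xb312
Checksum = 0x4ced


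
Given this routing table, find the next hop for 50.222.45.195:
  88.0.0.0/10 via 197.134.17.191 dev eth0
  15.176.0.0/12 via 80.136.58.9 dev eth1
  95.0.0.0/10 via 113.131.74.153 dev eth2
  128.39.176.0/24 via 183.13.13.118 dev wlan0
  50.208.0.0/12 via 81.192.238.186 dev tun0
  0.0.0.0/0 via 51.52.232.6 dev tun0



Longest prefix match for 50.222.45.195:
  /10 88.0.0.0: no
  /12 15.176.0.0: no
  /10 95.0.0.0: no
  /24 128.39.176.0: no
  /12 50.208.0.0: MATCH
  /0 0.0.0.0: MATCH
Selected: next-hop 81.192.238.186 via tun0 (matched /12)


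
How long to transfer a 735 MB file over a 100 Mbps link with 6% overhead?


Effective throughput = 100 * (1 - 6/100) = 94 Mbps
File size in Mb = 735 * 8 = 5880 Mb
Time = 5880 / 94
Time = 62.5532 seconds


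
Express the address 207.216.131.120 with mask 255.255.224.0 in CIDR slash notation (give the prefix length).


Binary: 11111111.11111111.11100000.00000000
Count leading 1s
Prefix: /19


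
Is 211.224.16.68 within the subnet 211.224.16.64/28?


Subnet network: 211.224.16.64
Test IP AND mask: 211.224.16.64
Yes, 211.224.16.68 is in 211.224.16.64/28


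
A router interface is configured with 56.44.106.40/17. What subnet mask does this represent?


/17 means 17 network bits, 15 host bits
Binary: 11111111111111111000000000000000
Mask: 255.255.128.0


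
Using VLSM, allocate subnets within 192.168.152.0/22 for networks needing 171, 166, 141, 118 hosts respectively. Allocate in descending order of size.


171 hosts -> /24 (254 usable): 192.168.152.0/24
166 hosts -> /24 (254 usable): 192.168.153.0/24
141 hosts -> /24 (254 usable): 192.168.154.0/24
118 hosts -> /25 (126 usable): 192.168.155.0/25
Allocation: 192.168.152.0/24 (171 hosts, 254 usable); 192.168.153.0/24 (166 hosts, 254 usable); 192.168.154.0/24 (141 hosts, 254 usable); 192.168.155.0/25 (118 hosts, 126 usable)


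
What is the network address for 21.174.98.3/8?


IP:   00010101.10101110.01100010.00000011
Mask: 11111111.00000000.00000000.00000000
AND operation:
Net:  00010101.00000000.00000000.00000000
Network: 21.0.0.0/8


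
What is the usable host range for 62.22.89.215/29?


Network: 62.22.89.208
Broadcast: 62.22.89.215
First usable = network + 1
Last usable = broadcast - 1
Range: 62.22.89.209 to 62.22.89.214


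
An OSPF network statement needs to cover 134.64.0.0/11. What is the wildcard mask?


Subnet mask: 255.224.0.0
Wildcard = 255.255.255.255 - subnet mask
255 - 255 = 0
255 - 224 = 31
255 - 0 = 255
255 - 0 = 255
Wildcard: 0.31.255.255


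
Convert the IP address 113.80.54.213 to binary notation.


113 = 01110001
80 = 01010000
54 = 00110110
213 = 11010101
Binary: 01110001.01010000.00110110.11010101


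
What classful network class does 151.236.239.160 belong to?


First octet: 151
Binary: 10010111
10xxxxxx -> Class B (128-191)
Class B, default mask 255.255.0.0 (/16)


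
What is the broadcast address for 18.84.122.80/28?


Network: 18.84.122.80/28
Host bits = 4
Set all host bits to 1:
Broadcast: 18.84.122.95


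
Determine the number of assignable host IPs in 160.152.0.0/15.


Host bits = 32 - 15 = 17
Total addresses = 2^17 = 131072
Usable = total - 2 (network and broadcast)
Usable hosts: 131070


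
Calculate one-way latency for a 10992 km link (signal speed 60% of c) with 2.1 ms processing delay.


Speed = 0.6 * 3e5 km/s = 180000 km/s
Propagation delay = 10992 / 180000 = 0.0611 s = 61.0667 ms
Processing delay = 2.1 ms
Total one-way latency = 63.1667 ms


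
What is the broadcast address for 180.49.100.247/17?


Network: 180.49.0.0/17
Host bits = 15
Set all host bits to 1:
Broadcast: 180.49.127.255


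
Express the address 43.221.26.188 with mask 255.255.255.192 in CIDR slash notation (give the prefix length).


Binary: 11111111.11111111.11111111.11000000
Count leading 1s
Prefix: /26


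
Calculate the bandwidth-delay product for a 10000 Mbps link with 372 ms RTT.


BDP = bandwidth * RTT
= 10000 Mbps * 372 ms
= 10000 * 1e6 * 372 / 1000 bits
= 3720000000 bits
= 465000000 bytes
= 454101.5625 KB
BDP = 3720000000 bits (465000000 bytes)


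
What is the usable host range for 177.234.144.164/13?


Network: 177.232.0.0
Broadcast: 177.239.255.255
First usable = network + 1
Last usable = broadcast - 1
Range: 177.232.0.1 to 177.239.255.254


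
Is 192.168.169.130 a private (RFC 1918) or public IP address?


RFC 1918 private ranges:
  10.0.0.0/8 (10.0.0.0 - 10.255.255.255)
  172.16.0.0/12 (172.16.0.0 - 172.31.255.255)
  192.168.0.0/16 (192.168.0.0 - 192.168.255.255)
Private (in 192.168.0.0/16)


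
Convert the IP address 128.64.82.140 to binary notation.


128 = 10000000
64 = 01000000
82 = 01010010
140 = 10001100
Binary: 10000000.01000000.01010010.10001100


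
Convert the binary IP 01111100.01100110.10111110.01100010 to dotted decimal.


01111100 = 124
01100110 = 102
10111110 = 190
01100010 = 98
IP: 124.102.190.98


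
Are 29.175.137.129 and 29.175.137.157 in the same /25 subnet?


Mask: 255.255.255.128
29.175.137.129 AND mask = 29.175.137.128
29.175.137.157 AND mask = 29.175.137.128
Yes, same subnet (29.175.137.128)


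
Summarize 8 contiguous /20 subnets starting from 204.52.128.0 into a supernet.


Original prefix: /20
Number of subnets: 8 = 2^3
New prefix = 20 - 3 = 17
Supernet: 204.52.128.0/17


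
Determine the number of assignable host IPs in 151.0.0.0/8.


Host bits = 32 - 8 = 24
Total addresses = 2^24 = 16777216
Usable = total - 2 (network and broadcast)
Usable hosts: 16777214


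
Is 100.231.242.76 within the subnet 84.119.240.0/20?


Subnet network: 84.119.240.0
Test IP AND mask: 100.231.240.0
No, 100.231.242.76 is not in 84.119.240.0/20


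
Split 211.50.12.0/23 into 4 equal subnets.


New prefix = 23 + 2 = 25
Each subnet has 128 addresses
  211.50.12.0/25
  211.50.12.128/25
  211.50.13.0/25
  211.50.13.128/25
Subnets: 211.50.12.0/25, 211.50.12.128/25, 211.50.13.0/25, 211.50.13.128/25


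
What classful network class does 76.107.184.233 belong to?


First octet: 76
Binary: 01001100
0xxxxxxx -> Class A (1-126)
Class A, default mask 255.0.0.0 (/8)


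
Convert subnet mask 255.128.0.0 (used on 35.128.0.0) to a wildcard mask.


Subnet mask: 255.128.0.0
Wildcard = 255.255.255.255 - subnet mask
255 - 255 = 0
255 - 128 = 127
255 - 0 = 255
255 - 0 = 255
Wildcard: 0.127.255.255


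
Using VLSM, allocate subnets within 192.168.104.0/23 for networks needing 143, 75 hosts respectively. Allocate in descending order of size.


143 hosts -> /24 (254 usable): 192.168.104.0/24
75 hosts -> /25 (126 usable): 192.168.105.0/25
Allocation: 192.168.104.0/24 (143 hosts, 254 usable); 192.168.105.0/25 (75 hosts, 126 usable)


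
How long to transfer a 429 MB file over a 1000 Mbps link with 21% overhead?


Effective throughput = 1000 * (1 - 21/100) = 790 Mbps
File size in Mb = 429 * 8 = 3432 Mb
Time = 3432 / 790
Time = 4.3443 seconds


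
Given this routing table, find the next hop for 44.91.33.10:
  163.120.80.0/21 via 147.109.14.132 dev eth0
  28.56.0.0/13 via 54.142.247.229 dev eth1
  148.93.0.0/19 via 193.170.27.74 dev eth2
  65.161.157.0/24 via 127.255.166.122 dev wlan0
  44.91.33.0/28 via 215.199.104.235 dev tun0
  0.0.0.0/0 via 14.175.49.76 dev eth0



Longest prefix match for 44.91.33.10:
  /21 163.120.80.0: no
  /13 28.56.0.0: no
  /19 148.93.0.0: no
  /24 65.161.157.0: no
  /28 44.91.33.0: MATCH
  /0 0.0.0.0: MATCH
Selected: next-hop 215.199.104.235 via tun0 (matched /28)


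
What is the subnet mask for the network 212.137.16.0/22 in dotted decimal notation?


/22 means 22 network bits, 10 host bits
Binary: 11111111111111111111110000000000
Mask: 255.255.252.0


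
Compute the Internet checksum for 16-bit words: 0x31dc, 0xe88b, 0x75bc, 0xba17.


Sum all words (with carry folding):
+ 0x31dc = 0x31dc
+ 0xe88b = 0x1a68
+ 0x75bc = 0x9024
+ 0xba17 = 0x4a3c
One's complement: ~0x4a3c
Checksum = 0xb5c3


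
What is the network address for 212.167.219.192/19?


IP:   11010100.10100111.11011011.11000000
Mask: 11111111.11111111.11100000.00000000
AND operation:
Net:  11010100.10100111.11000000.00000000
Network: 212.167.192.0/19


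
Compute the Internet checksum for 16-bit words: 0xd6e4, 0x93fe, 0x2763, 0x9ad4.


Sum all words (with carry folding):
+ 0xd6e4 = 0xd6e4
+ 0x93fe = 0x6ae3
+ 0x2763 = 0x9246
+ 0x9ad4 = 0x2d1b
One's complement: ~0x2d1b
Checksum = 0xd2e4


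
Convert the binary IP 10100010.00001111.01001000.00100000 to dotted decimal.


10100010 = 162
00001111 = 15
01001000 = 72
00100000 = 32
IP: 162.15.72.32


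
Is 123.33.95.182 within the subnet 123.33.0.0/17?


Subnet network: 123.33.0.0
Test IP AND mask: 123.33.0.0
Yes, 123.33.95.182 is in 123.33.0.0/17


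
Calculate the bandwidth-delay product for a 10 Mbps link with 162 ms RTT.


BDP = bandwidth * RTT
= 10 Mbps * 162 ms
= 10 * 1e6 * 162 / 1000 bits
= 1620000 bits
= 202500 bytes
= 197.7539 KB
BDP = 1620000 bits (202500 bytes)


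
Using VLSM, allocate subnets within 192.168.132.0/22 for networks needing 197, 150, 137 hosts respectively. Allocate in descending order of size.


197 hosts -> /24 (254 usable): 192.168.132.0/24
150 hosts -> /24 (254 usable): 192.168.133.0/24
137 hosts -> /24 (254 usable): 192.168.134.0/24
Allocation: 192.168.132.0/24 (197 hosts, 254 usable); 192.168.133.0/24 (150 hosts, 254 usable); 192.168.134.0/24 (137 hosts, 254 usable)


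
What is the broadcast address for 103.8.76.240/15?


Network: 103.8.0.0/15
Host bits = 17
Set all host bits to 1:
Broadcast: 103.9.255.255


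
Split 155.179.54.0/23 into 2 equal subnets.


New prefix = 23 + 1 = 24
Each subnet has 256 addresses
  155.179.54.0/24
  155.179.55.0/24
Subnets: 155.179.54.0/24, 155.179.55.0/24


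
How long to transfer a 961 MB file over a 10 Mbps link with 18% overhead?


Effective throughput = 10 * (1 - 18/100) = 8.2 Mbps
File size in Mb = 961 * 8 = 7688 Mb
Time = 7688 / 8.2
Time = 937.561 seconds


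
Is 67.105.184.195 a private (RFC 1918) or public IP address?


RFC 1918 private ranges:
  10.0.0.0/8 (10.0.0.0 - 10.255.255.255)
  172.16.0.0/12 (172.16.0.0 - 172.31.255.255)
  192.168.0.0/16 (192.168.0.0 - 192.168.255.255)
Public (not in any RFC 1918 range)


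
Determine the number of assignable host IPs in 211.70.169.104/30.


Host bits = 32 - 30 = 2
Total addresses = 2^2 = 4
Usable = total - 2 (network and broadcast)
Usable hosts: 2


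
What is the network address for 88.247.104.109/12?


IP:   01011000.11110111.01101000.01101101
Mask: 11111111.11110000.00000000.00000000
AND operation:
Net:  01011000.11110000.00000000.00000000
Network: 88.240.0.0/12


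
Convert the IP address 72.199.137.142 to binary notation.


72 = 01001000
199 = 11000111
137 = 10001001
142 = 10001110
Binary: 01001000.11000111.10001001.10001110


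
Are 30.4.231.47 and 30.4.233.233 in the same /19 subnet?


Mask: 255.255.224.0
30.4.231.47 AND mask = 30.4.224.0
30.4.233.233 AND mask = 30.4.224.0
Yes, same subnet (30.4.224.0)


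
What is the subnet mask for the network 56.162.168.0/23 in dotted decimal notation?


/23 means 23 network bits, 9 host bits
Binary: 11111111111111111111111000000000
Mask: 255.255.254.0


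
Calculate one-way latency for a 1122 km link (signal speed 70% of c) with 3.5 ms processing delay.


Speed = 0.7 * 3e5 km/s = 210000 km/s
Propagation delay = 1122 / 210000 = 0.0053 s = 5.3429 ms
Processing delay = 3.5 ms
Total one-way latency = 8.8429 ms


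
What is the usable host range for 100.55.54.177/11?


Network: 100.32.0.0
Broadcast: 100.63.255.255
First usable = network + 1
Last usable = broadcast - 1
Range: 100.32.0.1 to 100.63.255.254


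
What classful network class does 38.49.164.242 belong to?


First octet: 38
Binary: 00100110
0xxxxxxx -> Class A (1-126)
Class A, default mask 255.0.0.0 (/8)


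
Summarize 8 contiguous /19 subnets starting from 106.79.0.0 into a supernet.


Original prefix: /19
Number of subnets: 8 = 2^3
New prefix = 19 - 3 = 16
Supernet: 106.79.0.0/16


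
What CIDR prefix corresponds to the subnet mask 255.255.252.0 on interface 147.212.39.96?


Binary: 11111111.11111111.11111100.00000000
Count leading 1s
Prefix: /22


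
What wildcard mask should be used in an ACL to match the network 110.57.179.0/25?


Subnet mask: 255.255.255.128
Wildcard = 255.255.255.255 - subnet mask
255 - 255 = 0
255 - 255 = 0
255 - 255 = 0
255 - 128 = 127
Wildcard: 0.0.0.127


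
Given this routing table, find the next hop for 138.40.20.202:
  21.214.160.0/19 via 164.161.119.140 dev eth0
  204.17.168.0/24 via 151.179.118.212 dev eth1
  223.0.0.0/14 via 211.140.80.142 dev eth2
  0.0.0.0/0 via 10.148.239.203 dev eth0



Longest prefix match for 138.40.20.202:
  /19 21.214.160.0: no
  /24 204.17.168.0: no
  /14 223.0.0.0: no
  /0 0.0.0.0: MATCH
Selected: next-hop 10.148.239.203 via eth0 (matched /0)


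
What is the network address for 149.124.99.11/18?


IP:   10010101.01111100.01100011.00001011
Mask: 11111111.11111111.11000000.00000000
AND operation:
Net:  10010101.01111100.01000000.00000000
Network: 149.124.64.0/18


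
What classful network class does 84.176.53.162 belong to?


First octet: 84
Binary: 01010100
0xxxxxxx -> Class A (1-126)
Class A, default mask 255.0.0.0 (/8)


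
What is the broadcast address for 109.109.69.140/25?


Network: 109.109.69.128/25
Host bits = 7
Set all host bits to 1:
Broadcast: 109.109.69.255


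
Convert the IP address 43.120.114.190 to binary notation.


43 = 00101011
120 = 01111000
114 = 01110010
190 = 10111110
Binary: 00101011.01111000.01110010.10111110


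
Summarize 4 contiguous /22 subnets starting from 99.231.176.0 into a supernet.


Original prefix: /22
Number of subnets: 4 = 2^2
New prefix = 22 - 2 = 20
Supernet: 99.231.176.0/20


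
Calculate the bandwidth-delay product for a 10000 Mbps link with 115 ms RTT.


BDP = bandwidth * RTT
= 10000 Mbps * 115 ms
= 10000 * 1e6 * 115 / 1000 bits
= 1150000000 bits
= 143750000 bytes
= 140380.8594 KB
BDP = 1150000000 bits (143750000 bytes)


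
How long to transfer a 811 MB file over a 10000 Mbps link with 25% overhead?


Effective throughput = 10000 * (1 - 25/100) = 7500 Mbps
File size in Mb = 811 * 8 = 6488 Mb
Time = 6488 / 7500
Time = 0.8651 seconds


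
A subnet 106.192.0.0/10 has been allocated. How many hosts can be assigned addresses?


Host bits = 32 - 10 = 22
Total addresses = 2^22 = 4194304
Usable = total - 2 (network and broadcast)
Usable hosts: 4194302


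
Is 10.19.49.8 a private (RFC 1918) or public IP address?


RFC 1918 private ranges:
  10.0.0.0/8 (10.0.0.0 - 10.255.255.255)
  172.16.0.0/12 (172.16.0.0 - 172.31.255.255)
  192.168.0.0/16 (192.168.0.0 - 192.168.255.255)
Private (in 10.0.0.0/8)


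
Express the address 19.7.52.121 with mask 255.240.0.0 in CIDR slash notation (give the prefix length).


Binary: 11111111.11110000.00000000.00000000
Count leading 1s
Prefix: /12


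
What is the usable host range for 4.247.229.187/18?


Network: 4.247.192.0
Broadcast: 4.247.255.255
First usable = network + 1
Last usable = broadcast - 1
Range: 4.247.192.1 to 4.247.255.254


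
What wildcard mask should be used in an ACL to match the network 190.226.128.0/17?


Subnet mask: 255.255.128.0
Wildcard = 255.255.255.255 - subnet mask
255 - 255 = 0
255 - 255 = 0
255 - 128 = 127
255 - 0 = 255
Wildcard: 0.0.127.255


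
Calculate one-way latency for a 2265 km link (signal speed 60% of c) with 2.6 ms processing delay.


Speed = 0.6 * 3e5 km/s = 180000 km/s
Propagation delay = 2265 / 180000 = 0.0126 s = 12.5833 ms
Processing delay = 2.6 ms
Total one-way latency = 15.1833 ms


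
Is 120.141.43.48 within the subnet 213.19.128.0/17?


Subnet network: 213.19.128.0
Test IP AND mask: 120.141.0.0
No, 120.141.43.48 is not in 213.19.128.0/17


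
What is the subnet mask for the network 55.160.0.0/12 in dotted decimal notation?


/12 means 12 network bits, 20 host bits
Binary: 11111111111100000000000000000000
Mask: 255.240.0.0


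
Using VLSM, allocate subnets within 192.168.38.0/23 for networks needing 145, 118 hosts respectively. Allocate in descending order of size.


145 hosts -> /24 (254 usable): 192.168.38.0/24
118 hosts -> /25 (126 usable): 192.168.39.0/25
Allocation: 192.168.38.0/24 (145 hosts, 254 usable); 192.168.39.0/25 (118 hosts, 126 usable)


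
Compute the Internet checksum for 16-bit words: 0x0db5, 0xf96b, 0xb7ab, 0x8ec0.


Sum all words (with carry folding):
+ 0x0db5 = 0x0db5
+ 0xf96b = 0x0721
+ 0xb7ab = 0xbecc
+ 0x8ec0 = 0x4d8d
One's complement: ~0x4d8d
Checksum = 0xb272


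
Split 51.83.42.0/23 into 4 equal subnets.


New prefix = 23 + 2 = 25
Each subnet has 128 addresses
  51.83.42.0/25
  51.83.42.128/25
  51.83.43.0/25
  51.83.43.128/25
Subnets: 51.83.42.0/25, 51.83.42.128/25, 51.83.43.0/25, 51.83.43.128/25


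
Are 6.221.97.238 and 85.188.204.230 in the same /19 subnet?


Mask: 255.255.224.0
6.221.97.238 AND mask = 6.221.96.0
85.188.204.230 AND mask = 85.188.192.0
No, different subnets (6.221.96.0 vs 85.188.192.0)


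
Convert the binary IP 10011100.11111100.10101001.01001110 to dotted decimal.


10011100 = 156
11111100 = 252
10101001 = 169
01001110 = 78
IP: 156.252.169.78


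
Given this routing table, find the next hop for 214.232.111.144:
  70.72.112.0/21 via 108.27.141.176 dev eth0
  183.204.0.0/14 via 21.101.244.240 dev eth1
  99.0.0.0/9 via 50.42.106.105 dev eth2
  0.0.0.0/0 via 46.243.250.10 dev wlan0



Longest prefix match for 214.232.111.144:
  /21 70.72.112.0: no
  /14 183.204.0.0: no
  /9 99.0.0.0: no
  /0 0.0.0.0: MATCH
Selected: next-hop 46.243.250.10 via wlan0 (matched /0)


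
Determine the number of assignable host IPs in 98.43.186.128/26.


Host bits = 32 - 26 = 6
Total addresses = 2^6 = 64
Usable = total - 2 (network and broadcast)
Usable hosts: 62


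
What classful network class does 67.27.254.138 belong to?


First octet: 67
Binary: 01000011
0xxxxxxx -> Class A (1-126)
Class A, default mask 255.0.0.0 (/8)


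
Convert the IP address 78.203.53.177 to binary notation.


78 = 01001110
203 = 11001011
53 = 00110101
177 = 10110001
Binary: 01001110.11001011.00110101.10110001


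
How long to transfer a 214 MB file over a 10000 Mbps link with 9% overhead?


Effective throughput = 10000 * (1 - 9/100) = 9100 Mbps
File size in Mb = 214 * 8 = 1712 Mb
Time = 1712 / 9100
Time = 0.1881 seconds


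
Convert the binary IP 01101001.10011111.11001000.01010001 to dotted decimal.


01101001 = 105
10011111 = 159
11001000 = 200
01010001 = 81
IP: 105.159.200.81


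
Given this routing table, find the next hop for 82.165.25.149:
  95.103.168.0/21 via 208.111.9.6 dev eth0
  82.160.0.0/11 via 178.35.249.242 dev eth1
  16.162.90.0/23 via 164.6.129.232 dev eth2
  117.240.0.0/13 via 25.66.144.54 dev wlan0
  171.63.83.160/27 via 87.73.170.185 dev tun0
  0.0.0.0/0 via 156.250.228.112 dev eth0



Longest prefix match for 82.165.25.149:
  /21 95.103.168.0: no
  /11 82.160.0.0: MATCH
  /23 16.162.90.0: no
  /13 117.240.0.0: no
  /27 171.63.83.160: no
  /0 0.0.0.0: MATCH
Selected: next-hop 178.35.249.242 via eth1 (matched /11)


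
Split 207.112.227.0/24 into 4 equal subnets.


New prefix = 24 + 2 = 26
Each subnet has 64 addresses
  207.112.227.0/26
  207.112.227.64/26
  207.112.227.128/26
  207.112.227.192/26
Subnets: 207.112.227.0/26, 207.112.227.64/26, 207.112.227.128/26, 207.112.227.192/26


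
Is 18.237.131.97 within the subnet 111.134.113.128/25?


Subnet network: 111.134.113.128
Test IP AND mask: 18.237.131.0
No, 18.237.131.97 is not in 111.134.113.128/25


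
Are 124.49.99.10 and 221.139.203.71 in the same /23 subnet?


Mask: 255.255.254.0
124.49.99.10 AND mask = 124.49.98.0
221.139.203.71 AND mask = 221.139.202.0
No, different subnets (124.49.98.0 vs 221.139.202.0)


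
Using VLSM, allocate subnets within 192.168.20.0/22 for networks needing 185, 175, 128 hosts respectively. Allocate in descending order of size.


185 hosts -> /24 (254 usable): 192.168.20.0/24
175 hosts -> /24 (254 usable): 192.168.21.0/24
128 hosts -> /24 (254 usable): 192.168.22.0/24
Allocation: 192.168.20.0/24 (185 hosts, 254 usable); 192.168.21.0/24 (175 hosts, 254 usable); 192.168.22.0/24 (128 hosts, 254 usable)


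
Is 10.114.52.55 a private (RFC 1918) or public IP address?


RFC 1918 private ranges:
  10.0.0.0/8 (10.0.0.0 - 10.255.255.255)
  172.16.0.0/12 (172.16.0.0 - 172.31.255.255)
  192.168.0.0/16 (192.168.0.0 - 192.168.255.255)
Private (in 10.0.0.0/8)


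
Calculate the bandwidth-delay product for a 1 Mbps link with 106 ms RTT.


BDP = bandwidth * RTT
= 1 Mbps * 106 ms
= 1 * 1e6 * 106 / 1000 bits
= 106000 bits
= 13250 bytes
= 12.9395 KB
BDP = 106000 bits (13250 bytes)


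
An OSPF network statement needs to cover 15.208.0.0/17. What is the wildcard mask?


Subnet mask: 255.255.128.0
Wildcard = 255.255.255.255 - subnet mask
255 - 255 = 0
255 - 255 = 0
255 - 128 = 127
255 - 0 = 255
Wildcard: 0.0.127.255


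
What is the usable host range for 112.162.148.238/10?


Network: 112.128.0.0
Broadcast: 112.191.255.255
First usable = network + 1
Last usable = broadcast - 1
Range: 112.128.0.1 to 112.191.255.254


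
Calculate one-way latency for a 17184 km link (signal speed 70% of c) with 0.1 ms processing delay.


Speed = 0.7 * 3e5 km/s = 210000 km/s
Propagation delay = 17184 / 210000 = 0.0818 s = 81.8286 ms
Processing delay = 0.1 ms
Total one-way latency = 81.9286 ms


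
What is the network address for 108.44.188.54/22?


IP:   01101100.00101100.10111100.00110110
Mask: 11111111.11111111.11111100.00000000
AND operation:
Net:  01101100.00101100.10111100.00000000
Network: 108.44.188.0/22


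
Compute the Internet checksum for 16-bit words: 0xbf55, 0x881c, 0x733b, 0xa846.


Sum all words (with carry folding):
+ 0xbf55 = 0xbf55
+ 0x881c = 0x4772
+ 0x733b = 0xbaad
+ 0xa846 = 0x62f4
One's complement: ~0x62f4
Checksum = 0x9d0b


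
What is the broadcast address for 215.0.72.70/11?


Network: 215.0.0.0/11
Host bits = 21
Set all host bits to 1:
Broadcast: 215.31.255.255


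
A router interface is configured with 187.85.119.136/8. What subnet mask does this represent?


/8 means 8 network bits, 24 host bits
Binary: 11111111000000000000000000000000
Mask: 255.0.0.0


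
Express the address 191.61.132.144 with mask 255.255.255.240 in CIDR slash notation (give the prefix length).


Binary: 11111111.11111111.11111111.11110000
Count leading 1s
Prefix: /28


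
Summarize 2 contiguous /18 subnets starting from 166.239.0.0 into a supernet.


Original prefix: /18
Number of subnets: 2 = 2^1
New prefix = 18 - 1 = 17
Supernet: 166.239.0.0/17


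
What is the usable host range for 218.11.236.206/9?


Network: 218.0.0.0
Broadcast: 218.127.255.255
First usable = network + 1
Last usable = broadcast - 1
Range: 218.0.0.1 to 218.127.255.254


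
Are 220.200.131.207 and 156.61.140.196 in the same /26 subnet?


Mask: 255.255.255.192
220.200.131.207 AND mask = 220.200.131.192
156.61.140.196 AND mask = 156.61.140.192
No, different subnets (220.200.131.192 vs 156.61.140.192)


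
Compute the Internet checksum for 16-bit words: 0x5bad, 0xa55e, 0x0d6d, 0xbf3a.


Sum all words (with carry folding):
+ 0x5bad = 0x5bad
+ 0xa55e = 0x010c
+ 0x0d6d = 0x0e79
+ 0xbf3a = 0xcdb3
One's complement: ~0xcdb3
Checksum = 0x324c


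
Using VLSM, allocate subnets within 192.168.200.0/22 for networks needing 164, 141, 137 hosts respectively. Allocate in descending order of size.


164 hosts -> /24 (254 usable): 192.168.200.0/24
141 hosts -> /24 (254 usable): 192.168.201.0/24
137 hosts -> /24 (254 usable): 192.168.202.0/24
Allocation: 192.168.200.0/24 (164 hosts, 254 usable); 192.168.201.0/24 (141 hosts, 254 usable); 192.168.202.0/24 (137 hosts, 254 usable)


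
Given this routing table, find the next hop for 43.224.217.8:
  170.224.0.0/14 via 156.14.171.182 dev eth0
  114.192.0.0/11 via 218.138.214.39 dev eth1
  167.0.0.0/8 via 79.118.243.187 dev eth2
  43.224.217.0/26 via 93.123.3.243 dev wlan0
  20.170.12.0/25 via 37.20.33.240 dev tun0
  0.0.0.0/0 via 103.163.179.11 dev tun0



Longest prefix match for 43.224.217.8:
  /14 170.224.0.0: no
  /11 114.192.0.0: no
  /8 167.0.0.0: no
  /26 43.224.217.0: MATCH
  /25 20.170.12.0: no
  /0 0.0.0.0: MATCH
Selected: next-hop 93.123.3.243 via wlan0 (matched /26)


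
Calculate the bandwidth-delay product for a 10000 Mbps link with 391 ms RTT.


BDP = bandwidth * RTT
= 10000 Mbps * 391 ms
= 10000 * 1e6 * 391 / 1000 bits
= 3910000000 bits
= 488750000 bytes
= 477294.9219 KB
BDP = 3910000000 bits (488750000 bytes)


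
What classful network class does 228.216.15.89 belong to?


First octet: 228
Binary: 11100100
1110xxxx -> Class D (224-239)
Class D (multicast), default mask N/A


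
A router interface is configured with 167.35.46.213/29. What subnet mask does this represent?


/29 means 29 network bits, 3 host bits
Binary: 11111111111111111111111111111000
Mask: 255.255.255.248


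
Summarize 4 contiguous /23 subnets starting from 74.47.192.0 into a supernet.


Original prefix: /23
Number of subnets: 4 = 2^2
New prefix = 23 - 2 = 21
Supernet: 74.47.192.0/21


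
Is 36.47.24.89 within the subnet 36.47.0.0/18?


Subnet network: 36.47.0.0
Test IP AND mask: 36.47.0.0
Yes, 36.47.24.89 is in 36.47.0.0/18


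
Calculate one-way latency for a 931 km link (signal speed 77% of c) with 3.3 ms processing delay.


Speed = 0.77 * 3e5 km/s = 231000 km/s
Propagation delay = 931 / 231000 = 0.004 s = 4.0303 ms
Processing delay = 3.3 ms
Total one-way latency = 7.3303 ms


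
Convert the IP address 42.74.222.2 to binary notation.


42 = 00101010
74 = 01001010
222 = 11011110
2 = 00000010
Binary: 00101010.01001010.11011110.00000010


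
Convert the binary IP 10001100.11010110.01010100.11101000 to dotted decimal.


10001100 = 140
11010110 = 214
01010100 = 84
11101000 = 232
IP: 140.214.84.232


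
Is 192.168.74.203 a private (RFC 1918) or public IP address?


RFC 1918 private ranges:
  10.0.0.0/8 (10.0.0.0 - 10.255.255.255)
  172.16.0.0/12 (172.16.0.0 - 172.31.255.255)
  192.168.0.0/16 (192.168.0.0 - 192.168.255.255)
Private (in 192.168.0.0/16)


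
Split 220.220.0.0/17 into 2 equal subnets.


New prefix = 17 + 1 = 18
Each subnet has 16384 addresses
  220.220.0.0/18
  220.220.64.0/18
Subnets: 220.220.0.0/18, 220.220.64.0/18


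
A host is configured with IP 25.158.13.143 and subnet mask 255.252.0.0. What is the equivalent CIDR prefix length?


Binary: 11111111.11111100.00000000.00000000
Count leading 1s
Prefix: /14


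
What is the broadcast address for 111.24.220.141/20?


Network: 111.24.208.0/20
Host bits = 12
Set all host bits to 1:
Broadcast: 111.24.223.255


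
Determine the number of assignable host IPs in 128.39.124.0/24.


Host bits = 32 - 24 = 8
Total addresses = 2^8 = 256
Usable = total - 2 (network and broadcast)
Usable hosts: 254


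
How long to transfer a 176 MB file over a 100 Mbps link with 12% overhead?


Effective throughput = 100 * (1 - 12/100) = 88 Mbps
File size in Mb = 176 * 8 = 1408 Mb
Time = 1408 / 88
Time = 16 seconds


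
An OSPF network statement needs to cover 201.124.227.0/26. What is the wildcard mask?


Subnet mask: 255.255.255.192
Wildcard = 255.255.255.255 - subnet mask
255 - 255 = 0
255 - 255 = 0
255 - 255 = 0
255 - 192 = 63
Wildcard: 0.0.0.63
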